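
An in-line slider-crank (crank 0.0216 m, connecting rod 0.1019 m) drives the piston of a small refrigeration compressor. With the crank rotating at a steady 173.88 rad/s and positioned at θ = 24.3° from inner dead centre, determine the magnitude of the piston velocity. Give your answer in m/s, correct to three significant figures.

ω = 173.9 rad/s
For an in-line slider-crank, x = r cosθ + √(L² − r² sin²θ), so v = −rω sinθ·[1 + r cosθ/√(L² − r² sin²θ)].
With r = 0.0216 m, L = 0.1019 m, θ = 24.3°: √(L² − r² sin²θ) = 0.10151 m.
v = −0.0216·173.9·0.41151·[1 + 0.0216·0.91140/0.10151] = -1.8453 m/s.
|v| = 1.8453 m/s.

1.85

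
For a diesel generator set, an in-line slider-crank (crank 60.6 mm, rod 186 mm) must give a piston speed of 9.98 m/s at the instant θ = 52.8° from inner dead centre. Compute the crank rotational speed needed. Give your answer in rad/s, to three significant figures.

For an in-line slider-crank, |v_piston| = rω|sinθ|·[1 + r cosθ/√(L² − r² sin²θ)].
With r = 0.0606 m, L = 0.186 m, θ = 52.8°: the bracketed kinematic factor |dx/dθ| = 0.058115 m.
ω = v/|dx/dθ| = 9.98/0.058115 = 171.73 rad/s.

172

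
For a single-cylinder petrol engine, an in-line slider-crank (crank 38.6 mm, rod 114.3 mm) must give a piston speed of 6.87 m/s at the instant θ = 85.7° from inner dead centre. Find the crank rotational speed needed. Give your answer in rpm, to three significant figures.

1660

For an in-line slider-crank, |v_piston| = rω|sinθ|·[1 + r cosθ/√(L² − r² sin²θ)].
With r = 0.0386 m, L = 0.1143 m, θ = 85.7°: the bracketed kinematic factor |dx/dθ| = 0.039526 m.
ω = v/|dx/dθ| = 6.87/0.039526 = 173.81 rad/s.
N = 60ω/(2π) = 1659.7 rpm.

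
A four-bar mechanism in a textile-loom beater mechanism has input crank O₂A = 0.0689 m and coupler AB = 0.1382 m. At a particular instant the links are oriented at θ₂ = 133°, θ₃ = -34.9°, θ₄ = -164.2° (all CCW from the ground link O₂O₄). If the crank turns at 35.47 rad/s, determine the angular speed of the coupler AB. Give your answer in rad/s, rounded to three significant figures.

20.3

ω₂ = 35.47 rad/s
Differentiating the loop-closure r₂e^{iθ₂}+r₃e^{iθ₃}=r₁+r₄e^{iθ₄} gives r₂ω₂e^{iθ₂}+r₃ω₃e^{iθ₃}=r₄ω₄e^{iθ₄}.
Eliminating the other unknown: ω₃ = r₂ω₂ sin(θ₄−θ₂) / [r₃ sin(θ₃−θ₄)].
Numerator sine = +0.88942; denominator sine = +0.77384.
Result = 0.0689·35.47·(+0.88942) / (0.1382·(+0.77384)) = +20.325 rad/s; magnitude 20.325 rad/s.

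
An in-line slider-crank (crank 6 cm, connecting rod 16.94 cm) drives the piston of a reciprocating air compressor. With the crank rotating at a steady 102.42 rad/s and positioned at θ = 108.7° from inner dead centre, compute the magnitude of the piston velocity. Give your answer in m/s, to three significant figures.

5.12

ω = 102.4 rad/s
For an in-line slider-crank, x = r cosθ + √(L² − r² sin²θ), so v = −rω sinθ·[1 + r cosθ/√(L² − r² sin²θ)].
With r = 0.06 m, L = 0.1694 m, θ = 108.7°: √(L² − r² sin²θ) = 0.15958 m.
v = −0.06·102.4·0.94721·[1 + 0.06·-0.32061/0.15958] = -5.1191 m/s.
|v| = 5.1191 m/s.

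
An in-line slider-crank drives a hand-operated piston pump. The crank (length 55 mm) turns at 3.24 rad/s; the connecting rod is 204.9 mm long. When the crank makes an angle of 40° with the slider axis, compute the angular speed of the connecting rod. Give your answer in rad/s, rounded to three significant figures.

0.676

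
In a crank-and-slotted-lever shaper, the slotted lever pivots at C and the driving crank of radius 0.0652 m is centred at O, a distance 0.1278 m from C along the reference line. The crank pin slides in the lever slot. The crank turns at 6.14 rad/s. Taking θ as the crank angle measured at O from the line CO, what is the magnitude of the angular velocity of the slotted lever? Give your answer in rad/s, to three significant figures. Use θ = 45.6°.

ω = 6.14 rad/s
Crank pin A relative to C: A = (d + r cosθ, r sinθ); lever angle φ = atan2(r sinθ, d + r cosθ).
Differentiating tanφ: φ̇ = rω(d cosθ + r)/(d² + r² + 2dr cosθ).
d² + r² + 2dr cosθ = |CA|² = 0.0322439 m²;  d cosθ + r = +0.15462 m.
|ω_lever| = |0.0652·6.14·+0.15462| / 0.0322439 = 1.9197 rad/s.

1.92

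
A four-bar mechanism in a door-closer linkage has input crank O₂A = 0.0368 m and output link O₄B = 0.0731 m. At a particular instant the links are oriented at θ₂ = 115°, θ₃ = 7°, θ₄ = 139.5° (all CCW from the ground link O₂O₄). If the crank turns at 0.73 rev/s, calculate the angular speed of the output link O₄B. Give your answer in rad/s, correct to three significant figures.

ω₂ = 4.587 rad/s (from 0.73 rev/s).
Differentiating the loop-closure r₂e^{iθ₂}+r₃e^{iθ₃}=r₁+r₄e^{iθ₄} gives r₂ω₂e^{iθ₂}+r₃ω₃e^{iθ₃}=r₄ω₄e^{iθ₄}.
Eliminating the other unknown: ω₄ = r₂ω₂ sin(θ₂−θ₃) / [r₄ sin(θ₄−θ₃)].
Numerator sine = +0.95106; denominator sine = +0.73728.
Result = 0.0368·4.587·(+0.95106) / (0.0731·(+0.73728)) = +2.9786 rad/s; magnitude 2.9786 rad/s.

2.98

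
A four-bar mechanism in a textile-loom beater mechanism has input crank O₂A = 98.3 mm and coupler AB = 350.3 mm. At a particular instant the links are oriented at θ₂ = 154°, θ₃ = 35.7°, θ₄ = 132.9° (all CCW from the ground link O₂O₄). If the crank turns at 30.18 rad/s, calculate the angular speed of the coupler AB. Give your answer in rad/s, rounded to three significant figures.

3.07

ω₂ = 30.18 rad/s
Differentiating the loop-closure r₂e^{iθ₂}+r₃e^{iθ₃}=r₁+r₄e^{iθ₄} gives r₂ω₂e^{iθ₂}+r₃ω₃e^{iθ₃}=r₄ω₄e^{iθ₄}.
Eliminating the other unknown: ω₃ = r₂ω₂ sin(θ₄−θ₂) / [r₃ sin(θ₃−θ₄)].
Numerator sine = -0.36000; denominator sine = -0.99211.
Result = 0.0983·30.18·(-0.36000) / (0.3503·(-0.99211)) = +3.073 rad/s; magnitude 3.073 rad/s.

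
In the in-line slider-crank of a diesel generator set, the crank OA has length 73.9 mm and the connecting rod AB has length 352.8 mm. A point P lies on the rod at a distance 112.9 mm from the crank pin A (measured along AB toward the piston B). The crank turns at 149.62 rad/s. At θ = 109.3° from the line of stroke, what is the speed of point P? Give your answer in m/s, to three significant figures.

10.5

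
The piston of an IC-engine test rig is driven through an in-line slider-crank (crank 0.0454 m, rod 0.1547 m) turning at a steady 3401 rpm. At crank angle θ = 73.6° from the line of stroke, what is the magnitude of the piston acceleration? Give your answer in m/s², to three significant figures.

ω = 2π·3401/60 = 356.2 rad/s
x(θ) = r cosθ + √(L² − r² sin²θ); with ω constant, a = ω²·d²x/dθ².
d²x/dθ² = −r cosθ − r²(cos2θ)/√u − r⁴ sin²2θ/(4u^{3/2}),  u = L² − r² sin²θ = 0.0220352 m².
Substituting r = 0.0454 m, L = 0.1547 m, θ = 73.6°: d²x/dθ² = -0.0012421 m.
a = ω²·d²x/dθ² = (356.2)²·(-0.0012421) = -157.56 m/s²;  |a| = 157.56 m/s².

158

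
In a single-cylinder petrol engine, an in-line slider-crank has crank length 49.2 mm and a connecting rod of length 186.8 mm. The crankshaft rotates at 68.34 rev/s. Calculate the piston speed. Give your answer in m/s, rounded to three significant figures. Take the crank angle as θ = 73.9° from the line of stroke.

21.8

ω = 2π·68.3 = 429.4 rad/s
For an in-line slider-crank, x = r cosθ + √(L² − r² sin²θ), so v = −rω sinθ·[1 + r cosθ/√(L² − r² sin²θ)].
With r = 0.0492 m, L = 0.1868 m, θ = 73.9°: √(L² − r² sin²θ) = 0.18072 m.
v = −0.0492·429.4·0.96078·[1 + 0.0492·0.27731/0.18072] = -21.83 m/s.
|v| = 21.83 m/s.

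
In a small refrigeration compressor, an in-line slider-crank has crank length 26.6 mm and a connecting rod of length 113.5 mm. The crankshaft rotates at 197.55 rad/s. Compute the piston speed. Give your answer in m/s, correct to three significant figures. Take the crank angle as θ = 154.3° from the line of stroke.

ω = 197.6 rad/s
For an in-line slider-crank, x = r cosθ + √(L² − r² sin²θ), so v = −rω sinθ·[1 + r cosθ/√(L² − r² sin²θ)].
With r = 0.0266 m, L = 0.1135 m, θ = 154.3°: √(L² − r² sin²θ) = 0.11291 m.
v = −0.0266·197.6·0.43366·[1 + 0.0266·-0.90108/0.11291] = -1.7951 m/s.
|v| = 1.7951 m/s.

1.80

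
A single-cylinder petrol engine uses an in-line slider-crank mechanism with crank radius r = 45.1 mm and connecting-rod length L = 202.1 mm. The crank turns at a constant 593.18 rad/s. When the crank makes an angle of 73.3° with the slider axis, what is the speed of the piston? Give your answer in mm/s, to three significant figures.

ω = 593.2 rad/s
For an in-line slider-crank, x = r cosθ + √(L² − r² sin²θ), so v = −rω sinθ·[1 + r cosθ/√(L² − r² sin²θ)].
With r = 0.0451 m, L = 0.2021 m, θ = 73.3°: √(L² − r² sin²θ) = 0.19743 m.
v = −0.0451·593.2·0.95782·[1 + 0.0451·0.28736/0.19743] = -27.306 m/s.
|v| = 27.306 m/s = 27306 mm/s.

27300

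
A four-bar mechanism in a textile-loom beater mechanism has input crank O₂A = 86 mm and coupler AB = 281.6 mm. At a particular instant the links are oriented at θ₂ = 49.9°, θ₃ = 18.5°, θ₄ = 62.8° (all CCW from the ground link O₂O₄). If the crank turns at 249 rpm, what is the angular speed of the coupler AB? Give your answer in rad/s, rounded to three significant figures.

2.55

ω₂ = 26.08 rad/s (from 249 rpm).
Differentiating the loop-closure r₂e^{iθ₂}+r₃e^{iθ₃}=r₁+r₄e^{iθ₄} gives r₂ω₂e^{iθ₂}+r₃ω₃e^{iθ₃}=r₄ω₄e^{iθ₄}.
Eliminating the other unknown: ω₃ = r₂ω₂ sin(θ₄−θ₂) / [r₃ sin(θ₃−θ₄)].
Numerator sine = +0.22325; denominator sine = -0.69842.
Result = 0.086·26.08·(+0.22325) / (0.2816·(-0.69842)) = -2.5455 rad/s; magnitude 2.5455 rad/s.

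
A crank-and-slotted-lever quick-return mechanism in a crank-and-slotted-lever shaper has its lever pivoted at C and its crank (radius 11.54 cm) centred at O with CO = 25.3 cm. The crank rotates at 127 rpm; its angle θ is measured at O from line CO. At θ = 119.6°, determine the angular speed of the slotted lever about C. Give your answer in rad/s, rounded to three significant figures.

0.303

ω = 13.3 rad/s (from 127 rpm).
Crank pin A relative to C: A = (d + r cosθ, r sinθ); lever angle φ = atan2(r sinθ, d + r cosθ).
Differentiating tanφ: φ̇ = rω(d cosθ + r)/(d² + r² + 2dr cosθ).
d² + r² + 2dr cosθ = |CA|² = 0.0484837 m²;  d cosθ + r = -0.0095673 m.
|ω_lever| = |0.1154·13.3·-0.0095673| / 0.0484837 = 0.30285 rad/s.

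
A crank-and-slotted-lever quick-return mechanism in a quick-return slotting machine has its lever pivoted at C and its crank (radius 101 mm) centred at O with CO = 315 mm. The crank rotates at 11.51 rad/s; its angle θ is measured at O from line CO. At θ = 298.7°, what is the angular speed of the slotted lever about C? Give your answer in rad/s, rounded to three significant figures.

2.10

ω = 11.51 rad/s
Crank pin A relative to C: A = (d + r cosθ, r sinθ); lever angle φ = atan2(r sinθ, d + r cosθ).
Differentiating tanφ: φ̇ = rω(d cosθ + r)/(d² + r² + 2dr cosθ).
d² + r² + 2dr cosθ = |CA|² = 0.139983 m²;  d cosθ + r = +0.25227 m.
|ω_lever| = |0.101·11.51·+0.25227| / 0.139983 = 2.095 rad/s.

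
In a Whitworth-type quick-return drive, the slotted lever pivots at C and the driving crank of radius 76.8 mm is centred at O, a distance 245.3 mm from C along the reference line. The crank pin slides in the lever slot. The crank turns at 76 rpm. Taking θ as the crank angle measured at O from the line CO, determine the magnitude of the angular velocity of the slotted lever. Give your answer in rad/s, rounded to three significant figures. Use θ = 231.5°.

ω = 7.959 rad/s (from 76 rpm).
Crank pin A relative to C: A = (d + r cosθ, r sinθ); lever angle φ = atan2(r sinθ, d + r cosθ).
Differentiating tanφ: φ̇ = rω(d cosθ + r)/(d² + r² + 2dr cosθ).
d² + r² + 2dr cosθ = |CA|² = 0.0426152 m²;  d cosθ + r = -0.075903 m.
|ω_lever| = |0.0768·7.959·-0.075903| / 0.0426152 = 1.0887 rad/s.

1.09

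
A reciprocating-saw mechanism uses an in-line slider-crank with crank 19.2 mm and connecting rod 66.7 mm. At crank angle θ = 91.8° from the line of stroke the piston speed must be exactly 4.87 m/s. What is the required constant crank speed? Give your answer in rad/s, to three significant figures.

256

For an in-line slider-crank, |v_piston| = rω|sinθ|·[1 + r cosθ/√(L² − r² sin²θ)].
With r = 0.0192 m, L = 0.0667 m, θ = 91.8°: the bracketed kinematic factor |dx/dθ| = 0.019009 m.
ω = v/|dx/dθ| = 4.87/0.019009 = 256.19 rad/s.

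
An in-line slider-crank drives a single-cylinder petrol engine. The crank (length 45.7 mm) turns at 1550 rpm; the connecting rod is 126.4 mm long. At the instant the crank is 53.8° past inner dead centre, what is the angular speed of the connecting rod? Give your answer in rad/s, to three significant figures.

ω = 162.3 rad/s (converted from 1550 rpm).
The rod makes angle φ with the slider axis where L sinφ = r sinθ; differentiating, L cosφ·φ̇ = r ω cosθ.
L cosφ = √(L² − r² sin²θ) = 0.1209 m.
|ω_rod| = r ω |cosθ| / √(L² − r² sin²θ) = 0.0457·162.3·0.59061/0.1209 = 36.236 rad/s.

36.2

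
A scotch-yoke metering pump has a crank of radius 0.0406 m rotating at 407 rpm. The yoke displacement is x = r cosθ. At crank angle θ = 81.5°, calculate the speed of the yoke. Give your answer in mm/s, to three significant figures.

ω = 42.62 rad/s (from 407 rpm).
x = r cosθ ⇒ ẋ = −rω sinθ.
|v| = rω|sinθ| = 0.0406·42.62·|sin 81.5°| = 1.7114 m/s = 1711.4 mm/s.

1710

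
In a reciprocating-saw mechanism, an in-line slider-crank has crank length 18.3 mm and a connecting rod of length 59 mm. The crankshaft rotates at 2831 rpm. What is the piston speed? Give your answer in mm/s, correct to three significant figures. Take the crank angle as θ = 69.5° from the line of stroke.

5660

ω = 2π·2831/60 = 296.5 rad/s
For an in-line slider-crank, x = r cosθ + √(L² − r² sin²θ), so v = −rω sinθ·[1 + r cosθ/√(L² − r² sin²θ)].
With r = 0.0183 m, L = 0.059 m, θ = 69.5°: √(L² − r² sin²θ) = 0.056455 m.
v = −0.0183·296.5·0.93667·[1 + 0.0183·0.35021/0.056455] = -5.6586 m/s.
|v| = 5.6586 m/s = 5658.6 mm/s.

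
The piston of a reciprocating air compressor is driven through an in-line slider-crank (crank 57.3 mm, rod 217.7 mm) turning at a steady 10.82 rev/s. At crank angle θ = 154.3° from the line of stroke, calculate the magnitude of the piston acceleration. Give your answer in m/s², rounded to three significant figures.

ω = 2π·10.8 = 67.98 rad/s
x(θ) = r cosθ + √(L² − r² sin²θ); with ω constant, a = ω²·d²x/dθ².
d²x/dθ² = −r cosθ − r²(cos2θ)/√u − r⁴ sin²2θ/(4u^{3/2}),  u = L² − r² sin²θ = 0.0467758 m².
Substituting r = 0.0573 m, L = 0.2177 m, θ = 154.3°: d²x/dθ² = +0.041998 m.
a = ω²·d²x/dθ² = (67.98)²·(+0.041998) = +194.11 m/s²;  |a| = 194.11 m/s².

194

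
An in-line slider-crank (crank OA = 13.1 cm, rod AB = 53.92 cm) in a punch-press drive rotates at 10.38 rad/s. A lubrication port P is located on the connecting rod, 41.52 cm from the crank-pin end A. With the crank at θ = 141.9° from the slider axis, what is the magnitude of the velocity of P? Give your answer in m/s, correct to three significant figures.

0.755

ω = 10.38 rad/s.  Crank-pin speed |V_A| = rω = 1.3598 m/s, perpendicular to OA.
Rod angle: sinφ = −(r/L) sinθ ⇒ φ = -8.622°; ω_rod = −rω cosθ/√(L²−r²sin²θ) = +2.0072 rad/s.
V_P = V_A + ω_rod × AP, with AP = 0.4152 m along the rod.
Components: V_Px = −rω sinθ − a·ω_rod·sinφ = -0.7141 m/s;  V_Py = rω cosθ + a·ω_rod·cosφ = -0.24608 m/s.
|V_P| = √(V_Px² + V_Py²) = 0.75531 m/s.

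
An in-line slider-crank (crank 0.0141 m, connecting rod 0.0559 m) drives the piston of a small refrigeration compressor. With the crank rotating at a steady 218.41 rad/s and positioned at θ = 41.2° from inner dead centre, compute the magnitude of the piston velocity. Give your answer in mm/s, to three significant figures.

ω = 218.4 rad/s
For an in-line slider-crank, x = r cosθ + √(L² − r² sin²θ), so v = −rω sinθ·[1 + r cosθ/√(L² − r² sin²θ)].
With r = 0.0141 m, L = 0.0559 m, θ = 41.2°: √(L² − r² sin²θ) = 0.055123 m.
v = −0.0141·218.4·0.65869·[1 + 0.0141·0.75241/0.055123] = -2.4189 m/s.
|v| = 2.4189 m/s = 2418.9 mm/s.

2420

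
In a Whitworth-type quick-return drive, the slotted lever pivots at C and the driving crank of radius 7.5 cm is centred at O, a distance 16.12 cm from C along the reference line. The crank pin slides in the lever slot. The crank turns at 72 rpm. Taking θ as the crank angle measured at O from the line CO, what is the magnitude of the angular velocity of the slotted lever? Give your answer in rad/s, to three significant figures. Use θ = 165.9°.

5.64

ω = 7.54 rad/s (from 72 rpm).
Crank pin A relative to C: A = (d + r cosθ, r sinθ); lever angle φ = atan2(r sinθ, d + r cosθ).
Differentiating tanφ: φ̇ = rω(d cosθ + r)/(d² + r² + 2dr cosθ).
d² + r² + 2dr cosθ = |CA|² = 0.00815893 m²;  d cosθ + r = -0.081343 m.
|ω_lever| = |0.075·7.54·-0.081343| / 0.00815893 = 5.6378 rad/s.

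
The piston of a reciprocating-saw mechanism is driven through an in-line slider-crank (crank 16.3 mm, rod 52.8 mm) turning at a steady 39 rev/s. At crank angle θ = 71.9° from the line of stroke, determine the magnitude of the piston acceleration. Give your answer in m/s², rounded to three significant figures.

51.9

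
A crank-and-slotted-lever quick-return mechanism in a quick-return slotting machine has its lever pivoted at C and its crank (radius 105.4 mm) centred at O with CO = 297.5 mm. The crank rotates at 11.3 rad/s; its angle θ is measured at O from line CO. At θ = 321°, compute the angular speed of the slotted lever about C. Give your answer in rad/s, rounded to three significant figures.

ω = 11.3 rad/s
Crank pin A relative to C: A = (d + r cosθ, r sinθ); lever angle φ = atan2(r sinθ, d + r cosθ).
Differentiating tanφ: φ̇ = rω(d cosθ + r)/(d² + r² + 2dr cosθ).
d² + r² + 2dr cosθ = |CA|² = 0.148353 m²;  d cosθ + r = +0.3366 m.
|ω_lever| = |0.1054·11.3·+0.3366| / 0.148353 = 2.7023 rad/s.

2.70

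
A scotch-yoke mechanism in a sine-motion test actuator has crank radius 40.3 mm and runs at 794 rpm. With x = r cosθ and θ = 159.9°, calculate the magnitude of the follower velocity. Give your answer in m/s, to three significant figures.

ω = 83.15 rad/s (from 794 rpm).
x = r cosθ ⇒ ẋ = −rω sinθ.
|v| = rω|sinθ| = 0.0403·83.15·|sin 159.9°| = 1.1515 m/s.

1.15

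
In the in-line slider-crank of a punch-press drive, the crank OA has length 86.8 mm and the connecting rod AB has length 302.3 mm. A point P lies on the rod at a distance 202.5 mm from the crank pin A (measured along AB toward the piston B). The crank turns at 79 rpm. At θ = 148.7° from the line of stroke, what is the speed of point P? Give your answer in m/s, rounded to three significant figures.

ω = 8.273 rad/s.  Crank-pin speed |V_A| = rω = 0.71808 m/s, perpendicular to OA.
Rod angle: sinφ = −(r/L) sinθ ⇒ φ = -8.579°; ω_rod = −rω cosθ/√(L²−r²sin²θ) = +2.0527 rad/s.
V_P = V_A + ω_rod × AP, with AP = 0.2025 m along the rod.
Components: V_Px = −rω sinθ − a·ω_rod·sinφ = -0.31105 m/s;  V_Py = rω cosθ + a·ω_rod·cosφ = -0.20256 m/s.
|V_P| = √(V_Px² + V_Py²) = 0.3712 m/s.

0.371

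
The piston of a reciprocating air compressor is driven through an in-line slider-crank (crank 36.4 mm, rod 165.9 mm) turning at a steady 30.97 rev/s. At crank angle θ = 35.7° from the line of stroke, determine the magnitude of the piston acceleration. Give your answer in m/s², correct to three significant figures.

ω = 2π·31 = 194.6 rad/s
x(θ) = r cosθ + √(L² − r² sin²θ); with ω constant, a = ω²·d²x/dθ².
d²x/dθ² = −r cosθ − r²(cos2θ)/√u − r⁴ sin²2θ/(4u^{3/2}),  u = L² − r² sin²θ = 0.0270716 m².
Substituting r = 0.0364 m, L = 0.1659 m, θ = 35.7°: d²x/dθ² = -0.032217 m.
a = ω²·d²x/dθ² = (194.6)²·(-0.032217) = -1219.9 m/s²;  |a| = 1219.9 m/s².

1220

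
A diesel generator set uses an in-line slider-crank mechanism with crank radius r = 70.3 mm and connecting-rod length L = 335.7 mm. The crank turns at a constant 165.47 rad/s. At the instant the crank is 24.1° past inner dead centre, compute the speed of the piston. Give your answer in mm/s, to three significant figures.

ω = 165.5 rad/s
For an in-line slider-crank, x = r cosθ + √(L² − r² sin²θ), so v = −rω sinθ·[1 + r cosθ/√(L² − r² sin²θ)].
With r = 0.0703 m, L = 0.3357 m, θ = 24.1°: √(L² − r² sin²θ) = 0.33447 m.
v = −0.0703·165.5·0.40833·[1 + 0.0703·0.91283/0.33447] = -5.6613 m/s.
|v| = 5.6613 m/s = 5661.3 mm/s.

5660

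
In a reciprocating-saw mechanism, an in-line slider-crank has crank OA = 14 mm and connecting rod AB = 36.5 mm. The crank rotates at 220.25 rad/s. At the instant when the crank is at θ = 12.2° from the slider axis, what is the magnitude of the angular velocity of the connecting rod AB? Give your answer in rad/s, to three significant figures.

82.8

ω = 220.2 rad/s
The rod makes angle φ with the slider axis where L sinφ = r sinθ; differentiating, L cosφ·φ̇ = r ω cosθ.
L cosφ = √(L² − r² sin²θ) = 0.03638 m.
|ω_rod| = r ω |cosθ| / √(L² − r² sin²θ) = 0.014·220.2·0.97742/0.03638 = 82.844 rad/s.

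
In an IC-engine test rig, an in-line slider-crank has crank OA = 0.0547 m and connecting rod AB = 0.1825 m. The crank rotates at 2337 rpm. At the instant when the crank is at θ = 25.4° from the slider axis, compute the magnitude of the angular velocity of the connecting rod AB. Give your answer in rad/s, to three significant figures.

66.8

ω = 244.7 rad/s (converted from 2337 rpm).
The rod makes angle φ with the slider axis where L sinφ = r sinθ; differentiating, L cosφ·φ̇ = r ω cosθ.
L cosφ = √(L² − r² sin²θ) = 0.18099 m.
|ω_rod| = r ω |cosθ| / √(L² − r² sin²θ) = 0.0547·244.7·0.90334/0.18099 = 66.816 rad/s.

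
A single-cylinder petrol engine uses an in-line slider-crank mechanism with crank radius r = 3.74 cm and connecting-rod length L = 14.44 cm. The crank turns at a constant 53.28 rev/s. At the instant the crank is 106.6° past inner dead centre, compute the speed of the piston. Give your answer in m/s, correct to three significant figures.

ω = 2π·53.3 = 334.8 rad/s
For an in-line slider-crank, x = r cosθ + √(L² − r² sin²θ), so v = −rω sinθ·[1 + r cosθ/√(L² − r² sin²θ)].
With r = 0.0374 m, L = 0.1444 m, θ = 106.6°: √(L² − r² sin²θ) = 0.13988 m.
v = −0.0374·334.8·0.95832·[1 + 0.0374·-0.28569/0.13988] = -11.082 m/s.
|v| = 11.082 m/s.

11.1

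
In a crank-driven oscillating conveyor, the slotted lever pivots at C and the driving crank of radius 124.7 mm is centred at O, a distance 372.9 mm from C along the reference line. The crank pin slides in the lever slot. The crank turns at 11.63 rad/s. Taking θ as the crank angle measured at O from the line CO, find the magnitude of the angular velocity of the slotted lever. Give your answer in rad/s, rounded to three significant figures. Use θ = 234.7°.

1.31

ω = 11.63 rad/s
Crank pin A relative to C: A = (d + r cosθ, r sinθ); lever angle φ = atan2(r sinθ, d + r cosθ).
Differentiating tanφ: φ̇ = rω(d cosθ + r)/(d² + r² + 2dr cosθ).
d² + r² + 2dr cosθ = |CA|² = 0.100863 m²;  d cosθ + r = -0.090783 m.
|ω_lever| = |0.1247·11.63·-0.090783| / 0.100863 = 1.3053 rad/s.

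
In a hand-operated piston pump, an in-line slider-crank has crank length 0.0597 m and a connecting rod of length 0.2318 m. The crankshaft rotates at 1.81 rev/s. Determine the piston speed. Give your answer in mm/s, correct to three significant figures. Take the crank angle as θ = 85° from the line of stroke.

692

ω = 2π·1.81 = 11.37 rad/s
For an in-line slider-crank, x = r cosθ + √(L² − r² sin²θ), so v = −rω sinθ·[1 + r cosθ/√(L² − r² sin²θ)].
With r = 0.0597 m, L = 0.2318 m, θ = 85°: √(L² − r² sin²θ) = 0.22404 m.
v = −0.0597·11.37·0.99619·[1 + 0.0597·0.08716/0.22404] = -0.69207 m/s.
|v| = 0.69207 m/s = 692.07 mm/s.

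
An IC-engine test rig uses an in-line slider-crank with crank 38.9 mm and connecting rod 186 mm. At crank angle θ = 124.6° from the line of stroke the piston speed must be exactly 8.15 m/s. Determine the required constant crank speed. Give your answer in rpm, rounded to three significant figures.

2760

For an in-line slider-crank, |v_piston| = rω|sinθ|·[1 + r cosθ/√(L² − r² sin²θ)].
With r = 0.0389 m, L = 0.186 m, θ = 124.6°: the bracketed kinematic factor |dx/dθ| = 0.02816 m.
ω = v/|dx/dθ| = 8.15/0.02816 = 289.42 rad/s.
N = 60ω/(2π) = 2763.8 rpm.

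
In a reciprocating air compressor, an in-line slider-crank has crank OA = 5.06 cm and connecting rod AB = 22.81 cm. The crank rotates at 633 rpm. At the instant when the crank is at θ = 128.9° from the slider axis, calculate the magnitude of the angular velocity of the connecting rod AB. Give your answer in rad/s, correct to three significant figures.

9.37

ω = 66.29 rad/s (converted from 633 rpm).
The rod makes angle φ with the slider axis where L sinφ = r sinθ; differentiating, L cosφ·φ̇ = r ω cosθ.
L cosφ = √(L² − r² sin²θ) = 0.22468 m.
|ω_rod| = r ω |cosθ| / √(L² − r² sin²θ) = 0.0506·66.29·0.62796/0.22468 = 9.3748 rad/s.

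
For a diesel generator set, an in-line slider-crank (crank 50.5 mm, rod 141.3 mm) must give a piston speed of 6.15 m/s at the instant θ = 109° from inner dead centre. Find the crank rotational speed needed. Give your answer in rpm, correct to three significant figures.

For an in-line slider-crank, |v_piston| = rω|sinθ|·[1 + r cosθ/√(L² − r² sin²θ)].
With r = 0.0505 m, L = 0.1413 m, θ = 109°: the bracketed kinematic factor |dx/dθ| = 0.041846 m.
ω = v/|dx/dθ| = 6.15/0.041846 = 146.97 rad/s.
N = 60ω/(2π) = 1403.5 rpm.

1400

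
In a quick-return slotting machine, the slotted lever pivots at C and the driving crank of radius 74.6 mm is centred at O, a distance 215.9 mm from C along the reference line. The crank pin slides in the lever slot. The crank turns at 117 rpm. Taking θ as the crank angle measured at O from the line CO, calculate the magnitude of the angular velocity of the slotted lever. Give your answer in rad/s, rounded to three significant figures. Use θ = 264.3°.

ω = 12.25 rad/s (from 117 rpm).
Crank pin A relative to C: A = (d + r cosθ, r sinθ); lever angle φ = atan2(r sinθ, d + r cosθ).
Differentiating tanφ: φ̇ = rω(d cosθ + r)/(d² + r² + 2dr cosθ).
d² + r² + 2dr cosθ = |CA|² = 0.0489787 m²;  d cosθ + r = +0.053157 m.
|ω_lever| = |0.0746·12.25·+0.053157| / 0.0489787 = 0.99199 rad/s.

0.992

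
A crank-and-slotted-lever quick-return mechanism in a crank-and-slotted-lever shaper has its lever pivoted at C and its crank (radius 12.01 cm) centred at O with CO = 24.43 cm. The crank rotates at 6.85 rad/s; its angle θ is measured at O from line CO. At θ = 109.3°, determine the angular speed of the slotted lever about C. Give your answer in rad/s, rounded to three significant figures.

0.592

ω = 6.85 rad/s
Crank pin A relative to C: A = (d + r cosθ, r sinθ); lever angle φ = atan2(r sinθ, d + r cosθ).
Differentiating tanφ: φ̇ = rω(d cosθ + r)/(d² + r² + 2dr cosθ).
d² + r² + 2dr cosθ = |CA|² = 0.0547116 m²;  d cosθ + r = +0.039355 m.
|ω_lever| = |0.1201·6.85·+0.039355| / 0.0547116 = 0.59178 rad/s.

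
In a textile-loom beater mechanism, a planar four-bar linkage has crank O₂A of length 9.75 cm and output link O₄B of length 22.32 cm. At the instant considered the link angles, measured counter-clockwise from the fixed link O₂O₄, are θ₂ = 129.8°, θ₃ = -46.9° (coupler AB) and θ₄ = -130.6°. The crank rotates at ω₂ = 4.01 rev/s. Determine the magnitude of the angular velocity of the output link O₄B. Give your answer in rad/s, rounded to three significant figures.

ω₂ = 25.2 rad/s (from 4.01 rev/s).
Differentiating the loop-closure r₂e^{iθ₂}+r₃e^{iθ₃}=r₁+r₄e^{iθ₄} gives r₂ω₂e^{iθ₂}+r₃ω₃e^{iθ₃}=r₄ω₄e^{iθ₄}.
Eliminating the other unknown: ω₄ = r₂ω₂ sin(θ₂−θ₃) / [r₄ sin(θ₄−θ₃)].
Numerator sine = +0.05756; denominator sine = -0.99396.
Result = 0.0975·25.2·(+0.05756) / (0.2232·(-0.99396)) = -0.63741 rad/s; magnitude 0.63741 rad/s.

0.637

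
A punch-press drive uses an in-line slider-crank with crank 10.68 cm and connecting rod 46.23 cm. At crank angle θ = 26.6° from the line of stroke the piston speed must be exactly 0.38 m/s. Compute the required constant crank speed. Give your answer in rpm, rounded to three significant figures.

For an in-line slider-crank, |v_piston| = rω|sinθ|·[1 + r cosθ/√(L² − r² sin²θ)].
With r = 0.1068 m, L = 0.4623 m, θ = 26.6°: the bracketed kinematic factor |dx/dθ| = 0.057752 m.
ω = v/|dx/dθ| = 0.38/0.057752 = 6.5798 rad/s.
N = 60ω/(2π) = 62.833 rpm.

62.8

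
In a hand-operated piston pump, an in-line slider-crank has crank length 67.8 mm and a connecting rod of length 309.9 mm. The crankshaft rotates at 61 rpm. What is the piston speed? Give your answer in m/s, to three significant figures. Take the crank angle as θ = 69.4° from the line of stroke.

ω = 2π·61/60 = 6.388 rad/s
For an in-line slider-crank, x = r cosθ + √(L² − r² sin²θ), so v = −rω sinθ·[1 + r cosθ/√(L² − r² sin²θ)].
With r = 0.0678 m, L = 0.3099 m, θ = 69.4°: √(L² − r² sin²θ) = 0.30333 m.
v = −0.0678·6.388·0.93606·[1 + 0.0678·0.35184/0.30333] = -0.43729 m/s.
|v| = 0.43729 m/s.

0.437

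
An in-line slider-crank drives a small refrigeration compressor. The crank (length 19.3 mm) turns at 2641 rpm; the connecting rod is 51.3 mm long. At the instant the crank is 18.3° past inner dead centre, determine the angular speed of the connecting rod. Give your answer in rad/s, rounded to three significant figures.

ω = 276.6 rad/s (converted from 2641 rpm).
The rod makes angle φ with the slider axis where L sinφ = r sinθ; differentiating, L cosφ·φ̇ = r ω cosθ.
L cosφ = √(L² − r² sin²θ) = 0.050941 m.
|ω_rod| = r ω |cosθ| / √(L² − r² sin²θ) = 0.0193·276.6·0.94943/0.050941 = 99.483 rad/s.

99.5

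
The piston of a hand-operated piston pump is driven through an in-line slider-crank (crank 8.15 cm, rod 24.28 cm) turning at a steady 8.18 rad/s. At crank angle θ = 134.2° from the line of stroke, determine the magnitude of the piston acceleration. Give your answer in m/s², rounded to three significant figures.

3.80

ω = 8.18 rad/s
x(θ) = r cosθ + √(L² − r² sin²θ); with ω constant, a = ω²·d²x/dθ².
d²x/dθ² = −r cosθ − r²(cos2θ)/√u − r⁴ sin²2θ/(4u^{3/2}),  u = L² − r² sin²θ = 0.055538 m².
Substituting r = 0.0815 m, L = 0.2428 m, θ = 134.2°: d²x/dθ² = +0.056764 m.
a = ω²·d²x/dθ² = (8.18)²·(+0.056764) = +3.7982 m/s²;  |a| = 3.7982 m/s².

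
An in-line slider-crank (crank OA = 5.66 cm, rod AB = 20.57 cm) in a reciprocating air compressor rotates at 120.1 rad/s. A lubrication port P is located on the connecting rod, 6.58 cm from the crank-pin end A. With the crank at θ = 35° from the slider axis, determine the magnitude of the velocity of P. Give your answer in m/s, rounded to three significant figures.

5.64

ω = 120.1 rad/s.  Crank-pin speed |V_A| = rω = 6.7977 m/s, perpendicular to OA.
Rod angle: sinφ = −(r/L) sinθ ⇒ φ = -9.081°; ω_rod = −rω cosθ/√(L²−r²sin²θ) = -27.414 rad/s.
V_P = V_A + ω_rod × AP, with AP = 0.0658 m along the rod.
Components: V_Px = −rω sinθ − a·ω_rod·sinφ = -4.1837 m/s;  V_Py = rω cosθ + a·ω_rod·cosφ = +3.7871 m/s.
|V_P| = √(V_Px² + V_Py²) = 5.6432 m/s.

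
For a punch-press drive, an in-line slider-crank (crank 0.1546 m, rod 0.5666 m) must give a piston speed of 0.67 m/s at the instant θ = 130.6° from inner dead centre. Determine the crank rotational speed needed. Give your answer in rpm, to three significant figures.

66.6

For an in-line slider-crank, |v_piston| = rω|sinθ|·[1 + r cosθ/√(L² − r² sin²θ)].
With r = 0.1546 m, L = 0.5666 m, θ = 130.6°: the bracketed kinematic factor |dx/dθ| = 0.096078 m.
ω = v/|dx/dθ| = 0.67/0.096078 = 6.9735 rad/s.
N = 60ω/(2π) = 66.592 rpm.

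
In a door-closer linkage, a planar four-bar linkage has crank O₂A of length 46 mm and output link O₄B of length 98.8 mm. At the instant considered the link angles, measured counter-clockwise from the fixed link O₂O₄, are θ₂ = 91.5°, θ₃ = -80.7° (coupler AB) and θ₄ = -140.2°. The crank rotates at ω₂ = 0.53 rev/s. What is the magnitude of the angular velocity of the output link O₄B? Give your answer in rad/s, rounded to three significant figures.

0.244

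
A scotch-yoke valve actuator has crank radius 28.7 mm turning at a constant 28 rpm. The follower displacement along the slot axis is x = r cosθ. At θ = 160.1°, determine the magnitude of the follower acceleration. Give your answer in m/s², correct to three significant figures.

ω = 2.932 rad/s (from 28 rpm).
x = r cosθ ⇒ ẍ = −rω² cosθ (ω constant).
|a| = rω²|cosθ| = 0.0287·(2.932)²·|cos 160.1°| = 0.23202 m/s².

0.232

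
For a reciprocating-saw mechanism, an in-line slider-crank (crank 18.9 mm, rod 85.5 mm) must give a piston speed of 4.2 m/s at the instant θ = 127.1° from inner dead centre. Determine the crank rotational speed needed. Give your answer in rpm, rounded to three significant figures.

3080

For an in-line slider-crank, |v_piston| = rω|sinθ|·[1 + r cosθ/√(L² − r² sin²θ)].
With r = 0.0189 m, L = 0.0855 m, θ = 127.1°: the bracketed kinematic factor |dx/dθ| = 0.013032 m.
ω = v/|dx/dθ| = 4.2/0.013032 = 322.28 rad/s.
N = 60ω/(2π) = 3077.5 rpm.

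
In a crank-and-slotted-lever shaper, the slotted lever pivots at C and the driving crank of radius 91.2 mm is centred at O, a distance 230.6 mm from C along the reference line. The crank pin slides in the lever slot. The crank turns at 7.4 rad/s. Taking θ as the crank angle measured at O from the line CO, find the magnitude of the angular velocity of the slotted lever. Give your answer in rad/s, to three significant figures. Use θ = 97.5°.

0.736

ω = 7.4 rad/s
Crank pin A relative to C: A = (d + r cosθ, r sinθ); lever angle φ = atan2(r sinθ, d + r cosθ).
Differentiating tanφ: φ̇ = rω(d cosθ + r)/(d² + r² + 2dr cosθ).
d² + r² + 2dr cosθ = |CA|² = 0.0560037 m²;  d cosθ + r = +0.061101 m.
|ω_lever| = |0.0912·7.4·+0.061101| / 0.0560037 = 0.7363 rad/s.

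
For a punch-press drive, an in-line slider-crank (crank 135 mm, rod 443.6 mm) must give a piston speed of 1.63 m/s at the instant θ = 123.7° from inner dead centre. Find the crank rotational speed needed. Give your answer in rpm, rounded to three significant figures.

For an in-line slider-crank, |v_piston| = rω|sinθ|·[1 + r cosθ/√(L² − r² sin²θ)].
With r = 0.135 m, L = 0.4436 m, θ = 123.7°: the bracketed kinematic factor |dx/dθ| = 0.09271 m.
ω = v/|dx/dθ| = 1.63/0.09271 = 17.582 rad/s.
N = 60ω/(2π) = 167.89 rpm.

168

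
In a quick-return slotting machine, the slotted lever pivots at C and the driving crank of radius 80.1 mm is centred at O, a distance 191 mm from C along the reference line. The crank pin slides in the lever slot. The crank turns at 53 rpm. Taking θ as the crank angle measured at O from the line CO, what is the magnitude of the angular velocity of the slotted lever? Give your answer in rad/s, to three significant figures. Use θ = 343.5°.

1.62

ω = 5.55 rad/s (from 53 rpm).
Crank pin A relative to C: A = (d + r cosθ, r sinθ); lever angle φ = atan2(r sinθ, d + r cosθ).
Differentiating tanφ: φ̇ = rω(d cosθ + r)/(d² + r² + 2dr cosθ).
d² + r² + 2dr cosθ = |CA|² = 0.0722352 m²;  d cosθ + r = +0.26323 m.
|ω_lever| = |0.0801·5.55·+0.26323| / 0.0722352 = 1.6201 rad/s.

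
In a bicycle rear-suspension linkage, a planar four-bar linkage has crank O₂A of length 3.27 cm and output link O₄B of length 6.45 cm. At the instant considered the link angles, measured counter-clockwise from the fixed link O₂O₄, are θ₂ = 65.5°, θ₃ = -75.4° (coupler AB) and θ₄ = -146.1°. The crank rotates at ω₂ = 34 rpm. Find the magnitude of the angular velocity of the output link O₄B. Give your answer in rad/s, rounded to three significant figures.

1.21

ω₂ = 3.56 rad/s (from 34 rpm).
Differentiating the loop-closure r₂e^{iθ₂}+r₃e^{iθ₃}=r₁+r₄e^{iθ₄} gives r₂ω₂e^{iθ₂}+r₃ω₃e^{iθ₃}=r₄ω₄e^{iθ₄}.
Eliminating the other unknown: ω₄ = r₂ω₂ sin(θ₂−θ₃) / [r₄ sin(θ₄−θ₃)].
Numerator sine = +0.63068; denominator sine = -0.94380.
Result = 0.0327·3.56·(+0.63068) / (0.0645·(-0.94380)) = -1.2062 rad/s; magnitude 1.2062 rad/s.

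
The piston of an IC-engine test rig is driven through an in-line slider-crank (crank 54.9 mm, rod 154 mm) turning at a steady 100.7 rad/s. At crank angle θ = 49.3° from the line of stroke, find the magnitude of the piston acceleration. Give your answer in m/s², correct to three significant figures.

ω = 100.7 rad/s
x(θ) = r cosθ + √(L² − r² sin²θ); with ω constant, a = ω²·d²x/dθ².
d²x/dθ² = −r cosθ − r²(cos2θ)/√u − r⁴ sin²2θ/(4u^{3/2}),  u = L² − r² sin²θ = 0.0219836 m².
Substituting r = 0.0549 m, L = 0.154 m, θ = 49.3°: d²x/dθ² = -0.033442 m.
a = ω²·d²x/dθ² = (100.7)²·(-0.033442) = -339.11 m/s²;  |a| = 339.11 m/s².

339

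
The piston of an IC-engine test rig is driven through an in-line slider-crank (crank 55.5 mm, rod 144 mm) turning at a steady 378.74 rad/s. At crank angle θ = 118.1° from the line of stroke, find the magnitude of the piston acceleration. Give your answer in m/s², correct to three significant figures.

5470

ω = 378.7 rad/s
x(θ) = r cosθ + √(L² − r² sin²θ); with ω constant, a = ω²·d²x/dθ².
d²x/dθ² = −r cosθ − r²(cos2θ)/√u − r⁴ sin²2θ/(4u^{3/2}),  u = L² − r² sin²θ = 0.0183391 m².
Substituting r = 0.0555 m, L = 0.144 m, θ = 118.1°: d²x/dθ² = +0.038135 m.
a = ω²·d²x/dθ² = (378.7)²·(+0.038135) = +5470.2 m/s²;  |a| = 5470.2 m/s².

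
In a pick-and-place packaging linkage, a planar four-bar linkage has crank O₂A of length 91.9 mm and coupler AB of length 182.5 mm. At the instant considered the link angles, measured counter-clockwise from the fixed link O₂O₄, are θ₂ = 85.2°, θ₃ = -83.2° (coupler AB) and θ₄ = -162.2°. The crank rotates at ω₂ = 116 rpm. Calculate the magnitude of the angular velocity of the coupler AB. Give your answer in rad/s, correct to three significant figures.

5.75

ω₂ = 12.15 rad/s (from 116 rpm).
Differentiating the loop-closure r₂e^{iθ₂}+r₃e^{iθ₃}=r₁+r₄e^{iθ₄} gives r₂ω₂e^{iθ₂}+r₃ω₃e^{iθ₃}=r₄ω₄e^{iθ₄}.
Eliminating the other unknown: ω₃ = r₂ω₂ sin(θ₄−θ₂) / [r₃ sin(θ₃−θ₄)].
Numerator sine = +0.92321; denominator sine = +0.98163.
Result = 0.0919·12.15·(+0.92321) / (0.1825·(+0.98163)) = +5.753 rad/s; magnitude 5.753 rad/s.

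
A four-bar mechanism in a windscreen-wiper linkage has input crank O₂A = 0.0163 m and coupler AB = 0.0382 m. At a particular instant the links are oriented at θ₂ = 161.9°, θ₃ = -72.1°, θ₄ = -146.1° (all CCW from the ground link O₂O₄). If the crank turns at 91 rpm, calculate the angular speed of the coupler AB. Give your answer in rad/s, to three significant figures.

ω₂ = 9.529 rad/s (from 91 rpm).
Differentiating the loop-closure r₂e^{iθ₂}+r₃e^{iθ₃}=r₁+r₄e^{iθ₄} gives r₂ω₂e^{iθ₂}+r₃ω₃e^{iθ₃}=r₄ω₄e^{iθ₄}.
Eliminating the other unknown: ω₃ = r₂ω₂ sin(θ₄−θ₂) / [r₃ sin(θ₃−θ₄)].
Numerator sine = +0.78801; denominator sine = +0.96126.
Result = 0.0163·9.529·(+0.78801) / (0.0382·(+0.96126)) = +3.3334 rad/s; magnitude 3.3334 rad/s.

3.33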